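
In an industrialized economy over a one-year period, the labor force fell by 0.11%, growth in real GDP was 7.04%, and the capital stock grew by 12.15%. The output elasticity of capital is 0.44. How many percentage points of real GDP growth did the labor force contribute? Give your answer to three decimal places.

Labor's share = 1 − 0.44 = 0.56.
Contribution = share × growth = 0.56 × (-0.11) = -0.0616 pp.

-0.062 pp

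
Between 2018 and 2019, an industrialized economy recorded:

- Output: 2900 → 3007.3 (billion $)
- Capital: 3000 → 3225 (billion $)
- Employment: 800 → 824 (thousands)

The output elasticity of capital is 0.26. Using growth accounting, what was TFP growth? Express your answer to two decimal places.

-0.47%

Output growth = (3007.3 − 2900) / 2900 = 3.7%.
Capital growth = (3225 − 3000) / 3000 = 7.5%.
Employment growth = (824 − 800) / 800 = 3%.
Labor's share = 1 − 0.26 = 0.74.
Capital: 0.26 × 7.5 = 1.95 pp.
Employment: 0.74 × 3 = 2.22 pp.
TFP growth = 3.7 − 4.17 = -0.47%.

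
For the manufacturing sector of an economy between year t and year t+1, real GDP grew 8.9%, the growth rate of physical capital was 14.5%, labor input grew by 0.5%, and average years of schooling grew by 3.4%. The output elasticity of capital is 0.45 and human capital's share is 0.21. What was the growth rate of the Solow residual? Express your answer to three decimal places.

1.491%

Labor's share = 1 − 0.45 − 0.21 = 0.34.
Physical capital: 0.45 × 14.5 = 6.525 pp.
Average years of schooling: 0.21 × 3.4 = 0.714 pp.
Labor input: 0.34 × 0.5 = 0.17 pp.
TFP growth = 8.9 − 7.409 = 1.491%.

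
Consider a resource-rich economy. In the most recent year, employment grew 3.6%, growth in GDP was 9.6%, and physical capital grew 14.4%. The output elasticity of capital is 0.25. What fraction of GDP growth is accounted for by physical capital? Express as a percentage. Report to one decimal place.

37.5%

Physical capital contributed 0.25 × 14.4 = 3.6 pp.
Share of growth = 3.6 / 9.6 × 100 = 37.5%.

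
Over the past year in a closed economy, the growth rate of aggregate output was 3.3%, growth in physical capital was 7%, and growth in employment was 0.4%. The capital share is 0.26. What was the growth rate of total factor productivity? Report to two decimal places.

Labor's share = 1 − 0.26 = 0.74.
Physical capital: 0.26 × 7 = 1.82 pp.
Employment: 0.74 × 0.4 = 0.296 pp.
TFP growth = 3.3 − 2.116 = 1.184%.

Total factor productivity grew 1.18%.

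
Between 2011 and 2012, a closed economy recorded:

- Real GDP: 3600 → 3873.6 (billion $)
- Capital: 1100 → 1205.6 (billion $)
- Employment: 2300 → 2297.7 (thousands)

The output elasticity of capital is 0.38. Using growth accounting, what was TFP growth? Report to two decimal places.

4.01%

Real GDP growth = (3873.6 − 3600) / 3600 = 7.6%.
Capital growth = (1205.6 − 1100) / 1100 = 9.6%.
Employment growth = (2297.7 − 2300) / 2300 = -0.1%.
Labor's share = 1 − 0.38 = 0.62.
Capital: 0.38 × 9.6 = 3.648 pp.
Employment: 0.62 × (-0.1) = -0.062 pp.
TFP growth = 7.6 − 3.586 = 4.014%.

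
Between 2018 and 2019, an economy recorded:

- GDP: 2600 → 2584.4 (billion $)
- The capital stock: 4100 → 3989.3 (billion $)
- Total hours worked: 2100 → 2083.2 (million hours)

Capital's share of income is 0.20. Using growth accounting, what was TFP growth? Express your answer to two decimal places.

GDP growth = (2584.4 − 2600) / 2600 = -0.6%.
The capital stock growth = (3989.3 − 4100) / 4100 = -2.7%.
Total hours worked growth = (2083.2 − 2100) / 2100 = -0.8%.
Labor's share = 1 − 0.2 = 0.8.
The capital stock: 0.2 × (-2.7) = -0.54 pp.
Total hours worked: 0.8 × (-0.8) = -0.64 pp.
TFP growth = -0.6 + 1.18 = 0.58%.

0.58%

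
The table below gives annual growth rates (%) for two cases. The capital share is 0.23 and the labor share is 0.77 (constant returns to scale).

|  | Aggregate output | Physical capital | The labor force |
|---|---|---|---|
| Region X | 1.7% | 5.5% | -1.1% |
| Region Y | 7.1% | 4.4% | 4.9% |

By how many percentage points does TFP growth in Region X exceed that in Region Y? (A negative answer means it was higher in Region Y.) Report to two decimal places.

Labor's share = 1 − 0.23 = 0.77.
Region X: TFP = 1.7 − 1.265 + 0.847 = 1.282%.
Region Y: TFP = 7.1 − 1.012 − 3.773 = 2.315%.
Difference = 1.282 − (2.315) = -1.033 pp.

-1.03 percentage points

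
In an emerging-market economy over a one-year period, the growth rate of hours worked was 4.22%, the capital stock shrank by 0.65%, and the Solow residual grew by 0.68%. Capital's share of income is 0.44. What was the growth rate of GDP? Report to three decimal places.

Labor's share = 1 − 0.44 = 0.56.
The capital stock: 0.44 × (-0.65) = -0.286 pp.
Hours worked: 0.56 × 4.22 = 2.3632 pp.
Output growth = 0.68 + 2.0772 = 2.7572%.

2.757%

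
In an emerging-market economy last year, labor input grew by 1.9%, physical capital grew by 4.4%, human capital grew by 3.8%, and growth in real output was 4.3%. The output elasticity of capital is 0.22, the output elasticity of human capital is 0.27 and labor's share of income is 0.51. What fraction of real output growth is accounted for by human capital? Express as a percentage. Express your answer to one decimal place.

Human capital contributed 0.27 × 3.8 = 1.026 pp.
Share of growth = 1.026 / 4.3 × 100 = 23.86%.

23.9%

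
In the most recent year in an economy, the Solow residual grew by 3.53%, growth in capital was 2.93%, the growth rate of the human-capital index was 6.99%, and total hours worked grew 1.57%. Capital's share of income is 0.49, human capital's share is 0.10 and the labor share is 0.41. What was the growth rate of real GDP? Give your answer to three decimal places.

6.308%

Labor's share = 1 − 0.49 − 0.1 = 0.41.
Capital: 0.49 × 2.93 = 1.4357 pp.
The human-capital index: 0.1 × 6.99 = 0.699 pp.
Total hours worked: 0.41 × 1.57 = 0.6437 pp.
Output growth = 3.53 + 2.7784 = 6.3084%.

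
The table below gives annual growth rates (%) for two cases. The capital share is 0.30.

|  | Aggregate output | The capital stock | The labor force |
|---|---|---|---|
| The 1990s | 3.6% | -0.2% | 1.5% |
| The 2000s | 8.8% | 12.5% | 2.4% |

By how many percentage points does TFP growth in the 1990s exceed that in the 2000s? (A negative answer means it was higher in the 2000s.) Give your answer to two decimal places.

Labor's share = 1 − 0.3 = 0.7.
The 1990s: TFP = 3.6 + 0.06 − 1.05 = 2.61%.
The 2000s: TFP = 8.8 − 3.75 − 1.68 = 3.37%.
Difference = 2.61 − (3.37) = -0.76 pp.

-0.76 percentage points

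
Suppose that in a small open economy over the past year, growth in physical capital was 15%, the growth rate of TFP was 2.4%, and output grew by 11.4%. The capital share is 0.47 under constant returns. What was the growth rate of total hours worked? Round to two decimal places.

Labor's share = 1 − 0.47 = 0.53.
gY = gA + 0.47×15 + 0.53×g.
0.53×g = 11.4 − 2.4 − 7.05 = 1.95.
g = 1.95 / 0.53 = 3.6792%.

Total hours worked growth was 3.68%.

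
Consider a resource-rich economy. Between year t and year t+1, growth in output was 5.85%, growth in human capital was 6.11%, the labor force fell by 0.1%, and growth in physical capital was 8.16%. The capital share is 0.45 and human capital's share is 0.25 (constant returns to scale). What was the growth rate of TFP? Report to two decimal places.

Labor's share = 1 − 0.45 − 0.25 = 0.3.
Physical capital: 0.45 × 8.16 = 3.672 pp.
Human capital: 0.25 × 6.11 = 1.5275 pp.
The labor force: 0.3 × (-0.1) = -0.03 pp.
TFP growth = 5.85 − 5.1695 = 0.6805%.

0.68%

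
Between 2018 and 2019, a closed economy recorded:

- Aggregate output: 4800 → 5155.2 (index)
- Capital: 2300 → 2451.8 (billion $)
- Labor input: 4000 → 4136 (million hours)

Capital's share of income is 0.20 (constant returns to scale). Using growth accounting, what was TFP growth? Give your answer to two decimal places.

TFP grew 3.36%.

Aggregate output growth = (5155.2 − 4800) / 4800 = 7.4%.
Capital growth = (2451.8 − 2300) / 2300 = 6.6%.
Labor input growth = (4136 − 4000) / 4000 = 3.4%.
Labor's share = 1 − 0.2 = 0.8.
Capital: 0.2 × 6.6 = 1.32 pp.
Labor input: 0.8 × 3.4 = 2.72 pp.
TFP growth = 7.4 − 4.04 = 3.36%.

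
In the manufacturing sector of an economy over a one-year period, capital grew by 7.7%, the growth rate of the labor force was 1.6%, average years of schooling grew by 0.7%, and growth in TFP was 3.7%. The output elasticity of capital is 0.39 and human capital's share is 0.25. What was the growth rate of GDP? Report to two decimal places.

7.45%

Labor's share = 1 − 0.39 − 0.25 = 0.36.
Capital: 0.39 × 7.7 = 3.003 pp.
Average years of schooling: 0.25 × 0.7 = 0.175 pp.
The labor force: 0.36 × 1.6 = 0.576 pp.
Output growth = 3.7 + 3.754 = 7.454%.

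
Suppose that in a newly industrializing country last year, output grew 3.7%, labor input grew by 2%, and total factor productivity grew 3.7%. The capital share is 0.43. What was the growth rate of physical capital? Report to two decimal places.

Labor's share = 1 − 0.43 = 0.57.
gY = gA + 0.57×2 + 0.43×g.
0.43×g = 3.7 − 3.7 − 1.14 = -1.14.
g = -1.14 / 0.43 = -2.6512%.

-2.65%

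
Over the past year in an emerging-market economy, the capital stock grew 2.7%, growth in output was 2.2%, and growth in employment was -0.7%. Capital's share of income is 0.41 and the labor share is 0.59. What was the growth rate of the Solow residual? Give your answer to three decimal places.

Labor's share = 1 − 0.41 = 0.59.
The capital stock: 0.41 × 2.7 = 1.107 pp.
Employment: 0.59 × (-0.7) = -0.413 pp.
TFP growth = 2.2 − 0.694 = 1.506%.

The Solow residual growth was 1.506%.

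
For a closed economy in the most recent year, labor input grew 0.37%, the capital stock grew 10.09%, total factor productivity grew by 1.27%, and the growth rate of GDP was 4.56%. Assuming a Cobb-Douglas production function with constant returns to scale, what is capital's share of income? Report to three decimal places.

0.300

gY = gA + α·gK + (1−α)·gL, so gY − gA − gL = α(gK − gL).
4.56 − 1.27 − 0.37 = α × (10.09 − 0.37).
2.92 = 9.72 α, so α = 0.30041.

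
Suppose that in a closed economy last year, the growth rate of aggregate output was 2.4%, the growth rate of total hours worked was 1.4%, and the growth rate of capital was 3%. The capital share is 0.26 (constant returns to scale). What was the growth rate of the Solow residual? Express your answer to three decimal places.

The Solow residual growth was 0.584%.

Labor's share = 1 − 0.26 = 0.74.
Capital: 0.26 × 3 = 0.78 pp.
Total hours worked: 0.74 × 1.4 = 1.036 pp.
TFP growth = 2.4 − 1.816 = 0.584%.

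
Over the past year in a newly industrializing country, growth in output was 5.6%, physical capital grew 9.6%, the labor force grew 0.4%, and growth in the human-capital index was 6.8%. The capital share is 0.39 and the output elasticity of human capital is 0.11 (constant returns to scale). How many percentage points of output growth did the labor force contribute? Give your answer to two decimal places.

Labor's share = 1 − 0.39 − 0.11 = 0.5.
Contribution = share × growth = 0.5 × 0.4 = 0.2 pp.

0.20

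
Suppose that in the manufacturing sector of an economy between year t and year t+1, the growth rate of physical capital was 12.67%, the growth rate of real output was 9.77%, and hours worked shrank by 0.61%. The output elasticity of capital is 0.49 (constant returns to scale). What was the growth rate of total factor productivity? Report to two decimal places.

Labor's share = 1 − 0.49 = 0.51.
Physical capital: 0.49 × 12.67 = 6.2083 pp.
Hours worked: 0.51 × (-0.61) = -0.3111 pp.
TFP growth = 9.77 − 5.8972 = 3.8728%.

3.87%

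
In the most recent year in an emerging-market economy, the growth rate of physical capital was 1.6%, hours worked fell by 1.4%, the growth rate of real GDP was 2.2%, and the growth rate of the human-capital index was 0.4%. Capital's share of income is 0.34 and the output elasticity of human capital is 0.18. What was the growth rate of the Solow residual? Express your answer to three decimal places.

The Solow residual grew 2.256%.

Labor's share = 1 − 0.34 − 0.18 = 0.48.
Physical capital: 0.34 × 1.6 = 0.544 pp.
The human-capital index: 0.18 × 0.4 = 0.072 pp.
Hours worked: 0.48 × (-1.4) = -0.672 pp.
TFP growth = 2.2 + 0.056 = 2.256%.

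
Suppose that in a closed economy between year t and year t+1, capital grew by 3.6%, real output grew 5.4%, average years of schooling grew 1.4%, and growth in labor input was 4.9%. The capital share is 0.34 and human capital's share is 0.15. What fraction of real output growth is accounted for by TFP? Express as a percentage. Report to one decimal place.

27.2%

Labor's share = 1 − 0.34 − 0.15 = 0.51.
Capital: 0.34 × 3.6 = 1.224 pp.
Average years of schooling: 0.15 × 1.4 = 0.21 pp.
Labor input: 0.51 × 4.9 = 2.499 pp.
TFP growth = 5.4 − 3.933 = 1.467%.
TFP share of growth = 1.467 / 5.4 × 100 = 27.167%.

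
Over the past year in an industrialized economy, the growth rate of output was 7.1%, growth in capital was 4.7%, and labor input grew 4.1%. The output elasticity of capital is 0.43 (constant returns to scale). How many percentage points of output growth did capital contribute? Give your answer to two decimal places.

2.02 percentage points

Contribution = share × growth = 0.43 × 4.7 = 2.021 pp.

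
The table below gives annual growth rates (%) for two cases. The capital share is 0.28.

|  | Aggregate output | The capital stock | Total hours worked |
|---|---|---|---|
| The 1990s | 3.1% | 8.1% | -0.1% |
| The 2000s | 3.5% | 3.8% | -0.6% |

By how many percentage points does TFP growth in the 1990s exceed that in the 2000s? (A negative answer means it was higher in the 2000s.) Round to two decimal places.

Labor's share = 1 − 0.28 = 0.72.
The 1990s: TFP = 3.1 − 2.268 + 0.072 = 0.904%.
The 2000s: TFP = 3.5 − 1.064 + 0.432 = 2.868%.
Difference = 0.904 − (2.868) = -1.964 pp.

-1.96 percentage points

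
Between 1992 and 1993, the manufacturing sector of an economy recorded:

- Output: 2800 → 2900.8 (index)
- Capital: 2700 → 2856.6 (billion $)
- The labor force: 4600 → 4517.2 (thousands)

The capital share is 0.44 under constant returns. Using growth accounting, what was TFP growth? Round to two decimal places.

TFP growth was 2.06%.

Output growth = (2900.8 − 2800) / 2800 = 3.6%.
Capital growth = (2856.6 − 2700) / 2700 = 5.8%.
The labor force growth = (4517.2 − 4600) / 4600 = -1.8%.
Labor's share = 1 − 0.44 = 0.56.
Capital: 0.44 × 5.8 = 2.552 pp.
The labor force: 0.56 × (-1.8) = -1.008 pp.
TFP growth = 3.6 − 1.544 = 2.056%.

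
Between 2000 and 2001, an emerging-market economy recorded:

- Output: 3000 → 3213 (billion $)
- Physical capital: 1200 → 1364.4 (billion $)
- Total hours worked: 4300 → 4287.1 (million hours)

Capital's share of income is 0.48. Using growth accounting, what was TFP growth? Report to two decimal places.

0.68%

Output growth = (3213 − 3000) / 3000 = 7.1%.
Physical capital growth = (1364.4 − 1200) / 1200 = 13.7%.
Total hours worked growth = (4287.1 − 4300) / 4300 = -0.3%.
Labor's share = 1 − 0.48 = 0.52.
Physical capital: 0.48 × 13.7 = 6.576 pp.
Total hours worked: 0.52 × (-0.3) = -0.156 pp.
TFP growth = 7.1 − 6.42 = 0.68%.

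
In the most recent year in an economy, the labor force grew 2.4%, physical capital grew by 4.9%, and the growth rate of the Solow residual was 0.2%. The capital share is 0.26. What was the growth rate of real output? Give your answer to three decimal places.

Labor's share = 1 − 0.26 = 0.74.
Physical capital: 0.26 × 4.9 = 1.274 pp.
The labor force: 0.74 × 2.4 = 1.776 pp.
Output growth = 0.2 + 3.05 = 3.25%.

3.250%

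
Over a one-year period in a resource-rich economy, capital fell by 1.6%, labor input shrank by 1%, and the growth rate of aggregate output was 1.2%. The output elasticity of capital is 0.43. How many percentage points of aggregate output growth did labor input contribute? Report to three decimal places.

Labor's share = 1 − 0.43 = 0.57.
Contribution = share × growth = 0.57 × (-1) = -0.57 pp.

-0.570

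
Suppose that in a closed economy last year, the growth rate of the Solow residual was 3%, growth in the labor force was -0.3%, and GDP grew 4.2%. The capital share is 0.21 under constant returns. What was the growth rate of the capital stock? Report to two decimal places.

Labor's share = 1 − 0.21 = 0.79.
gY = gA + 0.79×(-0.3) + 0.21×g.
0.21×g = 4.2 − 3 + 0.237 = 1.437.
g = 1.437 / 0.21 = 6.8429%.

6.84%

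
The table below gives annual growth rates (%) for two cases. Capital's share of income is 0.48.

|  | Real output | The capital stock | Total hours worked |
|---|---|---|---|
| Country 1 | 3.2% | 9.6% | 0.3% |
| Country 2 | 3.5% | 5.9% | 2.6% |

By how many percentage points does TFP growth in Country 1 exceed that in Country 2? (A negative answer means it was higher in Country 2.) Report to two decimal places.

-0.88 percentage points

Labor's share = 1 − 0.48 = 0.52.
Country 1: TFP = 3.2 − 4.608 − 0.156 = -1.564%.
Country 2: TFP = 3.5 − 2.832 − 1.352 = -0.684%.
Difference = -1.564 − (-0.684) = -0.88 pp.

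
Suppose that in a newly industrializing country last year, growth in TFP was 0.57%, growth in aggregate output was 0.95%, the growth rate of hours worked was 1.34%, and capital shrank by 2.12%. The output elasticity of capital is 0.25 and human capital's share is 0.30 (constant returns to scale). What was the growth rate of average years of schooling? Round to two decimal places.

Labor's share = 1 − 0.25 − 0.3 = 0.45.
gY = gA + 0.25×(-2.12) + 0.45×1.34 + 0.3×g.
0.3×g = 0.95 − 0.57 − 0.073 = 0.307.
g = 0.307 / 0.3 = 1.0233%.

1.02%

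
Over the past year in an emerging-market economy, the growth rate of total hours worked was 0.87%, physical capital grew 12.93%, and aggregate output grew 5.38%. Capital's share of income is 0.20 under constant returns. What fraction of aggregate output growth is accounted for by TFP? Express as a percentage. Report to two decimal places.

TFP accounted for 39.00% of growth.

Labor's share = 1 − 0.2 = 0.8.
Physical capital: 0.2 × 12.93 = 2.586 pp.
Total hours worked: 0.8 × 0.87 = 0.696 pp.
TFP growth = 5.38 − 3.282 = 2.098%.
TFP share of growth = 2.098 / 5.38 × 100 = 38.9963%.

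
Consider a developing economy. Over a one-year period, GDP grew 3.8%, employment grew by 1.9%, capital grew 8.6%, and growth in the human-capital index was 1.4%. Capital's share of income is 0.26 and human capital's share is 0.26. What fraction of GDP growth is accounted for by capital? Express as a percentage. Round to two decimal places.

Capital contributed 0.26 × 8.6 = 2.236 pp.
Share of growth = 2.236 / 3.8 × 100 = 58.8421%.

58.84%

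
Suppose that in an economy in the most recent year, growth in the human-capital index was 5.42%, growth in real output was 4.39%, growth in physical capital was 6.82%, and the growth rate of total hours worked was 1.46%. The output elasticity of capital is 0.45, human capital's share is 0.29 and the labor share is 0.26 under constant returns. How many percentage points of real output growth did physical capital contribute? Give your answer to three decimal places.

Contribution = share × growth = 0.45 × 6.82 = 3.069 pp.

3.069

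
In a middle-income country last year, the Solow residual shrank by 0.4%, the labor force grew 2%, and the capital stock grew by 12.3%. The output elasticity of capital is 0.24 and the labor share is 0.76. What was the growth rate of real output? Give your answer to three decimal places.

Labor's share = 1 − 0.24 = 0.76.
The capital stock: 0.24 × 12.3 = 2.952 pp.
The labor force: 0.76 × 2 = 1.52 pp.
Output growth = -0.4 + 4.472 = 4.072%.

4.072%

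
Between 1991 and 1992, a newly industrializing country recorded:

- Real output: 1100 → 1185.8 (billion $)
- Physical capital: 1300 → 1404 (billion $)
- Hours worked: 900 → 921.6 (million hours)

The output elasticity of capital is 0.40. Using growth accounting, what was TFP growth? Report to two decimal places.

Real output growth = (1185.8 − 1100) / 1100 = 7.8%.
Physical capital growth = (1404 − 1300) / 1300 = 8%.
Hours worked growth = (921.6 − 900) / 900 = 2.4%.
Labor's share = 1 − 0.4 = 0.6.
Physical capital: 0.4 × 8 = 3.2 pp.
Hours worked: 0.6 × 2.4 = 1.44 pp.
TFP growth = 7.8 − 4.64 = 3.16%.

3.16%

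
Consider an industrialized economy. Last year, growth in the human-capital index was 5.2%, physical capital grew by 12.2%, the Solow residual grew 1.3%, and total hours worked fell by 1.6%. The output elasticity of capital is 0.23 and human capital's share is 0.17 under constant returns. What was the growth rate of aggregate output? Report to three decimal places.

Labor's share = 1 − 0.23 − 0.17 = 0.6.
Physical capital: 0.23 × 12.2 = 2.806 pp.
The human-capital index: 0.17 × 5.2 = 0.884 pp.
Total hours worked: 0.6 × (-1.6) = -0.96 pp.
Output growth = 1.3 + 2.73 = 4.03%.

Aggregate output growth was 4.030%.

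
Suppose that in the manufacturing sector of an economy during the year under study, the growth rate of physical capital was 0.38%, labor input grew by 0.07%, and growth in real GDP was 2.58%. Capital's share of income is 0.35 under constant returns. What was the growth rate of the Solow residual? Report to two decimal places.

Labor's share = 1 − 0.35 = 0.65.
Physical capital: 0.35 × 0.38 = 0.133 pp.
Labor input: 0.65 × 0.07 = 0.0455 pp.
TFP growth = 2.58 − 0.1785 = 2.4015%.

The Solow residual growth was 2.40%.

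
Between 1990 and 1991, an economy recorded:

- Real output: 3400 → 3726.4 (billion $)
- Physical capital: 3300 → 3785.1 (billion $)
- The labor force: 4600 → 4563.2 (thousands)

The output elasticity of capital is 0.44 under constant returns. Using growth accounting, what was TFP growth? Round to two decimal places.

Real output growth = (3726.4 − 3400) / 3400 = 9.6%.
Physical capital growth = (3785.1 − 3300) / 3300 = 14.7%.
The labor force growth = (4563.2 − 4600) / 4600 = -0.8%.
Labor's share = 1 − 0.44 = 0.56.
Physical capital: 0.44 × 14.7 = 6.468 pp.
The labor force: 0.56 × (-0.8) = -0.448 pp.
TFP growth = 9.6 − 6.02 = 3.58%.

3.58%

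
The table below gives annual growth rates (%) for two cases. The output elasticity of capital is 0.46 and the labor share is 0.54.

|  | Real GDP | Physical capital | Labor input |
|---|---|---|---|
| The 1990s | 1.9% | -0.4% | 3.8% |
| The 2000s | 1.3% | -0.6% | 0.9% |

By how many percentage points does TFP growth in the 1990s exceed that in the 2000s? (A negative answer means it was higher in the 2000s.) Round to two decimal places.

-1.06 percentage points

Labor's share = 1 − 0.46 = 0.54.
The 1990s: TFP = 1.9 + 0.184 − 2.052 = 0.032%.
The 2000s: TFP = 1.3 + 0.276 − 0.486 = 1.09%.
Difference = 0.032 − (1.09) = -1.058 pp.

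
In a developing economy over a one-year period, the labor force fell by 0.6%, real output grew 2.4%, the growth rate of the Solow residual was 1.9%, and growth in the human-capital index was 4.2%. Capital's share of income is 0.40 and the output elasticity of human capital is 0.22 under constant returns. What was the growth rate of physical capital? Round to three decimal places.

Labor's share = 1 − 0.4 − 0.22 = 0.38.
gY = gA + 0.22×4.2 + 0.38×(-0.6) + 0.4×g.
0.4×g = 2.4 − 1.9 − 0.696 = -0.196.
g = -0.196 / 0.4 = -0.49%.

-0.490%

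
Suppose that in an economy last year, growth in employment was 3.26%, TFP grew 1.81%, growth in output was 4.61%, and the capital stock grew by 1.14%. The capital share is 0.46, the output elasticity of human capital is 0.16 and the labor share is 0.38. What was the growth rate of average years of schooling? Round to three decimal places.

6.480%

Labor's share = 1 − 0.46 − 0.16 = 0.38.
gY = gA + 0.46×1.14 + 0.38×3.26 + 0.16×g.
0.16×g = 4.61 − 1.81 − 1.7632 = 1.0368.
g = 1.0368 / 0.16 = 6.48%.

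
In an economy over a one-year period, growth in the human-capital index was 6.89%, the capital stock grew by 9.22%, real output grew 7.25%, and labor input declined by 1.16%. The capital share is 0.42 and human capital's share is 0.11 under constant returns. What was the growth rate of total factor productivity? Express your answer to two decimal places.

Labor's share = 1 − 0.42 − 0.11 = 0.47.
The capital stock: 0.42 × 9.22 = 3.8724 pp.
The human-capital index: 0.11 × 6.89 = 0.7579 pp.
Labor input: 0.47 × (-1.16) = -0.5452 pp.
TFP growth = 7.25 − 4.0851 = 3.1649%.

3.16%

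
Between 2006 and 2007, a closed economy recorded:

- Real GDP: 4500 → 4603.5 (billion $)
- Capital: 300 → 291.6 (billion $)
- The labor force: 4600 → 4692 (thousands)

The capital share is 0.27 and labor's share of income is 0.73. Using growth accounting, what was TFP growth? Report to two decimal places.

Real GDP growth = (4603.5 − 4500) / 4500 = 2.3%.
Capital growth = (291.6 − 300) / 300 = -2.8%.
The labor force growth = (4692 − 4600) / 4600 = 2%.
Labor's share = 1 − 0.27 = 0.73.
Capital: 0.27 × (-2.8) = -0.756 pp.
The labor force: 0.73 × 2 = 1.46 pp.
TFP growth = 2.3 − 0.704 = 1.596%.

1.60%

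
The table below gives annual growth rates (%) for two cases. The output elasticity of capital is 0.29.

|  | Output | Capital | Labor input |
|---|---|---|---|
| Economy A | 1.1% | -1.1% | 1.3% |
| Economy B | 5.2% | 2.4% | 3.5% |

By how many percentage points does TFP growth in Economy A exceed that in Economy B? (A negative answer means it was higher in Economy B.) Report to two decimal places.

-1.52 percentage points

Labor's share = 1 − 0.29 = 0.71.
Economy A: TFP = 1.1 + 0.319 − 0.923 = 0.496%.
Economy B: TFP = 5.2 − 0.696 − 2.485 = 2.019%.
Difference = 0.496 − (2.019) = -1.523 pp.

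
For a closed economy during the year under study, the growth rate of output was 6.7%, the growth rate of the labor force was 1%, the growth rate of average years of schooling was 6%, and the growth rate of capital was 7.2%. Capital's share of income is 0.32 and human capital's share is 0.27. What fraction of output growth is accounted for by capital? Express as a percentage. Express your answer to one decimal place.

Capital accounted for 34.4% of growth.

Capital contributed 0.32 × 7.2 = 2.304 pp.
Share of growth = 2.304 / 6.7 × 100 = 34.388%.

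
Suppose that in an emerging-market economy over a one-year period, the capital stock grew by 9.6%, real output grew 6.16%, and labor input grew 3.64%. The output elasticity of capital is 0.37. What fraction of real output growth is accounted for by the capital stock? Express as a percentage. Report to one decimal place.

The capital stock contributed 0.37 × 9.6 = 3.552 pp.
Share of growth = 3.552 / 6.16 × 100 = 57.662%.

57.7%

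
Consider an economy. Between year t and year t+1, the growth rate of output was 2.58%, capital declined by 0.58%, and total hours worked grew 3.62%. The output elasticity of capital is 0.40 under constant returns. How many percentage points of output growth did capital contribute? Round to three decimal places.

-0.232 pp

Contribution = share × growth = 0.4 × (-0.58) = -0.232 pp.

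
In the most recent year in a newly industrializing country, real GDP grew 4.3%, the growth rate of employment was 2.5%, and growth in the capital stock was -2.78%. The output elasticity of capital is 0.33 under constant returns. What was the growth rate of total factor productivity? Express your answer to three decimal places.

Labor's share = 1 − 0.33 = 0.67.
The capital stock: 0.33 × (-2.78) = -0.9174 pp.
Employment: 0.67 × 2.5 = 1.675 pp.
TFP growth = 4.3 − 0.7576 = 3.5424%.

Total factor productivity growth was 3.542%.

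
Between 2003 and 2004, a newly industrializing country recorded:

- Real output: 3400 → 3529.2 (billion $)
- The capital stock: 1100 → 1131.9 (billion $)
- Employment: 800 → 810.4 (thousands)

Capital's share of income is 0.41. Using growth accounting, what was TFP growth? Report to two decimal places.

Real output growth = (3529.2 − 3400) / 3400 = 3.8%.
The capital stock growth = (1131.9 − 1100) / 1100 = 2.9%.
Employment growth = (810.4 − 800) / 800 = 1.3%.
Labor's share = 1 − 0.41 = 0.59.
The capital stock: 0.41 × 2.9 = 1.189 pp.
Employment: 0.59 × 1.3 = 0.767 pp.
TFP growth = 3.8 − 1.956 = 1.844%.

TFP growth was 1.84%.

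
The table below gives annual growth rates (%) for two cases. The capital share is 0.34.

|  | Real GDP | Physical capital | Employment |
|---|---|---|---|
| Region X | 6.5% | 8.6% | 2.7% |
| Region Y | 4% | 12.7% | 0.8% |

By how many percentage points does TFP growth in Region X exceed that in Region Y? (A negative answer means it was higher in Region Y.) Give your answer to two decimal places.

Labor's share = 1 − 0.34 = 0.66.
Region X: TFP = 6.5 − 2.924 − 1.782 = 1.794%.
Region Y: TFP = 4 − 4.318 − 0.528 = -0.846%.
Difference = 1.794 − (-0.846) = 2.64 pp.

2.64 percentage points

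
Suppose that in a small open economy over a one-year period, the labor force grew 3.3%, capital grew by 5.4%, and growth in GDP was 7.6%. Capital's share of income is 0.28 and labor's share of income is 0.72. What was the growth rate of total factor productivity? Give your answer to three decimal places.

3.712%

Labor's share = 1 − 0.28 = 0.72.
Capital: 0.28 × 5.4 = 1.512 pp.
The labor force: 0.72 × 3.3 = 2.376 pp.
TFP growth = 7.6 − 3.888 = 3.712%.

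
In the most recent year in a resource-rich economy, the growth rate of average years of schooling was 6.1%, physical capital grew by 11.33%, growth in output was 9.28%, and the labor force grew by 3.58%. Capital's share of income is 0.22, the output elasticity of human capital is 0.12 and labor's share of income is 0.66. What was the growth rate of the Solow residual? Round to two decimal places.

Labor's share = 1 − 0.22 − 0.12 = 0.66.
Physical capital: 0.22 × 11.33 = 2.4926 pp.
Average years of schooling: 0.12 × 6.1 = 0.732 pp.
The labor force: 0.66 × 3.58 = 2.3628 pp.
TFP growth = 9.28 − 5.5874 = 3.6926%.

The Solow residual grew 3.69%.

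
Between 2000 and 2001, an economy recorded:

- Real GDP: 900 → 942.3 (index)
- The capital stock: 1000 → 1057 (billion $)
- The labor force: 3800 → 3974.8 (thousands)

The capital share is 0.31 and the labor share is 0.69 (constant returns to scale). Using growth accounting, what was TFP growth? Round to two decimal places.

-0.24%

Real GDP growth = (942.3 − 900) / 900 = 4.7%.
The capital stock growth = (1057 − 1000) / 1000 = 5.7%.
The labor force growth = (3974.8 − 3800) / 3800 = 4.6%.
Labor's share = 1 − 0.31 = 0.69.
The capital stock: 0.31 × 5.7 = 1.767 pp.
The labor force: 0.69 × 4.6 = 3.174 pp.
TFP growth = 4.7 − 4.941 = -0.241%.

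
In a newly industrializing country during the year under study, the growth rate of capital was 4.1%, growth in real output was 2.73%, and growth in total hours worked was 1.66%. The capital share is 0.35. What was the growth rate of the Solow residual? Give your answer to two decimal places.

Labor's share = 1 − 0.35 = 0.65.
Capital: 0.35 × 4.1 = 1.435 pp.
Total hours worked: 0.65 × 1.66 = 1.079 pp.
TFP growth = 2.73 − 2.514 = 0.216%.

The Solow residual grew 0.22%.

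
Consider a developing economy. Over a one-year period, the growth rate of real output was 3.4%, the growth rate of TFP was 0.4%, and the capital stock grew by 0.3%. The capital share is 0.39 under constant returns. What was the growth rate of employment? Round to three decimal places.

4.726%

Labor's share = 1 − 0.39 = 0.61.
gY = gA + 0.39×0.3 + 0.61×g.
0.61×g = 3.4 − 0.4 − 0.117 = 2.883.
g = 2.883 / 0.61 = 4.72623%.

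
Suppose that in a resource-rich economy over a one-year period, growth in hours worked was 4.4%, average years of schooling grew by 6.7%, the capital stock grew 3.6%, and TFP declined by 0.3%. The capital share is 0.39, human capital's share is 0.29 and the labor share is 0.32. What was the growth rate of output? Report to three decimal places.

Labor's share = 1 − 0.39 − 0.29 = 0.32.
The capital stock: 0.39 × 3.6 = 1.404 pp.
Average years of schooling: 0.29 × 6.7 = 1.943 pp.
Hours worked: 0.32 × 4.4 = 1.408 pp.
Output growth = -0.3 + 4.755 = 4.455%.

Output grew 4.455%.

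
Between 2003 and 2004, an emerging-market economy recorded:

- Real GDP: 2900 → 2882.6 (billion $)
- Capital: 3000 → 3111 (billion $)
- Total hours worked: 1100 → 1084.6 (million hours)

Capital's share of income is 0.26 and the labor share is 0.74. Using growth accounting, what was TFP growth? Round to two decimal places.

-0.53%

Real GDP growth = (2882.6 − 2900) / 2900 = -0.6%.
Capital growth = (3111 − 3000) / 3000 = 3.7%.
Total hours worked growth = (1084.6 − 1100) / 1100 = -1.4%.
Labor's share = 1 − 0.26 = 0.74.
Capital: 0.26 × 3.7 = 0.962 pp.
Total hours worked: 0.74 × (-1.4) = -1.036 pp.
TFP growth = -0.6 + 0.074 = -0.526%.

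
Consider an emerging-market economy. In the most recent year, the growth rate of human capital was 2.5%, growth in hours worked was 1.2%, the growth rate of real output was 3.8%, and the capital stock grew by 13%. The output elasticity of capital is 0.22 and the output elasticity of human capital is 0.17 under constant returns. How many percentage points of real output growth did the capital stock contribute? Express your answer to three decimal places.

Contribution = share × growth = 0.22 × 13 = 2.86 pp.

2.860 pp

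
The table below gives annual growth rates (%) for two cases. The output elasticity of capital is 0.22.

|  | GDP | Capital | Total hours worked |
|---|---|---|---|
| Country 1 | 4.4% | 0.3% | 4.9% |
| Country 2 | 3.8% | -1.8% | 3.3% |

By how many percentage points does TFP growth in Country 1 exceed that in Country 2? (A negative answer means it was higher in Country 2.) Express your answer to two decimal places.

Labor's share = 1 − 0.22 = 0.78.
Country 1: TFP = 4.4 − 0.066 − 3.822 = 0.512%.
Country 2: TFP = 3.8 + 0.396 − 2.574 = 1.622%.
Difference = 0.512 − (1.622) = -1.11 pp.

-1.11 percentage points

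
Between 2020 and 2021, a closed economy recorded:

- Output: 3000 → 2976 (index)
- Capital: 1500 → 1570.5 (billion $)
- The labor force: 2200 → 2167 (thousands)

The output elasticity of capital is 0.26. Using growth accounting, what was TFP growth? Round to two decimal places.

-0.91%

Output growth = (2976 − 3000) / 3000 = -0.8%.
Capital growth = (1570.5 − 1500) / 1500 = 4.7%.
The labor force growth = (2167 − 2200) / 2200 = -1.5%.
Labor's share = 1 − 0.26 = 0.74.
Capital: 0.26 × 4.7 = 1.222 pp.
The labor force: 0.74 × (-1.5) = -1.11 pp.
TFP growth = -0.8 − 0.112 = -0.912%.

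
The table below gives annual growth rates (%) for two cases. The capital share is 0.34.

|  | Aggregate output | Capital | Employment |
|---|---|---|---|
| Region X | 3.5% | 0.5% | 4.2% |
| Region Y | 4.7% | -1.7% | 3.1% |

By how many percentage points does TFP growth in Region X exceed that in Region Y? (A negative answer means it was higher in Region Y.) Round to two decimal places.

-2.67 percentage points

Labor's share = 1 − 0.34 = 0.66.
Region X: TFP = 3.5 − 0.17 − 2.772 = 0.558%.
Region Y: TFP = 4.7 + 0.578 − 2.046 = 3.232%.
Difference = 0.558 − (3.232) = -2.674 pp.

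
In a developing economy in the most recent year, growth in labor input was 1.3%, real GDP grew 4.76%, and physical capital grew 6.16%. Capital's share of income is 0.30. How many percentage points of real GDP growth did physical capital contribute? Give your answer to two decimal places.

Contribution = share × growth = 0.3 × 6.16 = 1.848 pp.

1.85 pp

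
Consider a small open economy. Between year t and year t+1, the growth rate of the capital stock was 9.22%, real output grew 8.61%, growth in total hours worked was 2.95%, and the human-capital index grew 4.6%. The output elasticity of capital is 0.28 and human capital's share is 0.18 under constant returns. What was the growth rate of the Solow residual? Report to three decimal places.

The Solow residual grew 3.607%.

Labor's share = 1 − 0.28 − 0.18 = 0.54.
The capital stock: 0.28 × 9.22 = 2.5816 pp.
The human-capital index: 0.18 × 4.6 = 0.828 pp.
Total hours worked: 0.54 × 2.95 = 1.593 pp.
TFP growth = 8.61 − 5.0026 = 3.6074%.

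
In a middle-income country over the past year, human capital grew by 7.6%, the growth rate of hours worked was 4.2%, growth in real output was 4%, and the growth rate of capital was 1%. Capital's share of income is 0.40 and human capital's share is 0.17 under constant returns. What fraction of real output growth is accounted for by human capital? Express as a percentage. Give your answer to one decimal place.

Human capital contributed 0.17 × 7.6 = 1.292 pp.
Share of growth = 1.292 / 4 × 100 = 32.3%.

32.3%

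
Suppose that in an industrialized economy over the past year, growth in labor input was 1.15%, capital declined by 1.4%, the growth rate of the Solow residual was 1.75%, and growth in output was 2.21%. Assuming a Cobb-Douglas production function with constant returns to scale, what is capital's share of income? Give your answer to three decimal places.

Capital's share of income is 0.271.

gY = gA + α·gK + (1−α)·gL, so gY − gA − gL = α(gK − gL).
2.21 − 1.75 − 1.15 = α × (-1.4 − 1.15).
-0.69 = -2.55 α, so α = 0.27059.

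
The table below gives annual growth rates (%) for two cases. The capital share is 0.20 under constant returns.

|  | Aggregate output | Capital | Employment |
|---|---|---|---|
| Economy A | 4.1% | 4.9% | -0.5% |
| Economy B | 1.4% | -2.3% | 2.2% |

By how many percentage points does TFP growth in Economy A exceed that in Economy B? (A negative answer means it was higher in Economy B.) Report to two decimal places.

3.42 percentage points

Labor's share = 1 − 0.2 = 0.8.
Economy A: TFP = 4.1 − 0.98 + 0.4 = 3.52%.
Economy B: TFP = 1.4 + 0.46 − 1.76 = 0.1%.
Difference = 3.52 − (0.1) = 3.42 pp.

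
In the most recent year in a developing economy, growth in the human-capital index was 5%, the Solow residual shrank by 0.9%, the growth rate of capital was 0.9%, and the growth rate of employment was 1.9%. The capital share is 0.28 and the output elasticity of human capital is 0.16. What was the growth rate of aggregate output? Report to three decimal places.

1.216%

Labor's share = 1 − 0.28 − 0.16 = 0.56.
Capital: 0.28 × 0.9 = 0.252 pp.
The human-capital index: 0.16 × 5 = 0.8 pp.
Employment: 0.56 × 1.9 = 1.064 pp.
Output growth = -0.9 + 2.116 = 1.216%.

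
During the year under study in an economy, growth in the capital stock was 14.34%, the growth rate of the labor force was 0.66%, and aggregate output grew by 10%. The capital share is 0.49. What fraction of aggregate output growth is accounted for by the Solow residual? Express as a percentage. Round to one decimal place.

Labor's share = 1 − 0.49 = 0.51.
The capital stock: 0.49 × 14.34 = 7.0266 pp.
The labor force: 0.51 × 0.66 = 0.3366 pp.
TFP growth = 10 − 7.3632 = 2.6368%.
TFP share of growth = 2.6368 / 10 × 100 = 26.368%.

The Solow residual accounted for 26.4% of growth.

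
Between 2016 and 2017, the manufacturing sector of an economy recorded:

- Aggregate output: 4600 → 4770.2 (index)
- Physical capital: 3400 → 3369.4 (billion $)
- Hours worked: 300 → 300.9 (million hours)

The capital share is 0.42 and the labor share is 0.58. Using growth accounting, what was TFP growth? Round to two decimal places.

Aggregate output growth = (4770.2 − 4600) / 4600 = 3.7%.
Physical capital growth = (3369.4 − 3400) / 3400 = -0.9%.
Hours worked growth = (300.9 − 300) / 300 = 0.3%.
Labor's share = 1 − 0.42 = 0.58.
Physical capital: 0.42 × (-0.9) = -0.378 pp.
Hours worked: 0.58 × 0.3 = 0.174 pp.
TFP growth = 3.7 + 0.204 = 3.904%.

3.90%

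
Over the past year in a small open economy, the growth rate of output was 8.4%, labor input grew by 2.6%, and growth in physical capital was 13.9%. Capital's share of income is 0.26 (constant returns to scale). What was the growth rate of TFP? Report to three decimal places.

Labor's share = 1 − 0.26 = 0.74.
Physical capital: 0.26 × 13.9 = 3.614 pp.
Labor input: 0.74 × 2.6 = 1.924 pp.
TFP growth = 8.4 − 5.538 = 2.862%.

TFP grew 2.862%.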